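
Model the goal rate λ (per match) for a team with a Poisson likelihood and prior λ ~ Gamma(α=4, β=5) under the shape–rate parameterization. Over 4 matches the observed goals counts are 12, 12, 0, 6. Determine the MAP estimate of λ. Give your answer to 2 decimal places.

λ̂_MAP = 3.67

Σxᵢ = 12+12+0+6 = 30, with n = 4.
Posterior ∝ λ^3e^(−5λ) · λ^30e^(−4λ) = λ^33e^(−9λ), i.e. Gamma(shape=34, rate=9).
The mode of a Gamma(a, b) with a ≥ 1 (shape–rate) is (a−1)/b = 33/9 ≈ 3.67.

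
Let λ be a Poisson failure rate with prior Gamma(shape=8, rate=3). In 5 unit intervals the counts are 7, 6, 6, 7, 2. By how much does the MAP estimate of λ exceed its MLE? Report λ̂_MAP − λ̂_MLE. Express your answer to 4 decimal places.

Σxᵢ = 28. Posterior is Gamma(36, 8); MAP = (36−1)/8 = 35/8 ≈ 4.37500.
MLE = x̄ = 28/5 ≈ 5.60000.
Difference = 35/8 − 28/5 = -49/40 ≈ -1.2250.

MAP − MLE = -1.2250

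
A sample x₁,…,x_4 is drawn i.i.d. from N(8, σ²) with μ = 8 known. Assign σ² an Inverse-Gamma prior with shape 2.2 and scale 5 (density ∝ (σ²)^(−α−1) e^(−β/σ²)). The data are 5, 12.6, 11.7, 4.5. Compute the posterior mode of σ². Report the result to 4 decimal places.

σ̂²_MAP = 6.3558

Sum of squared deviations about the known mean: SS = (5−8)² + (12.6−8)² + (11.7−8)² + (4.5−8)² = 56.1.
The Normal likelihood contributes (σ²)^(−n/2) exp(−SS/(2σ²)), so the posterior is Inverse-Gamma(α + n/2, β + SS/2) = Inverse-Gamma(4.2, 33.05).
The mode of Inverse-Gamma(a, b) is b/(a+1) = 33.05/5.2 ≈ 6.3558.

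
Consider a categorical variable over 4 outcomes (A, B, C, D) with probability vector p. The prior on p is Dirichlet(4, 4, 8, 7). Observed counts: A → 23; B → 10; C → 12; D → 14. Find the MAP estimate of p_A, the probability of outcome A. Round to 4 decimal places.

MAP estimate of p_A = 0.3333

The posterior is Dirichlet(αᵢ + nᵢ) = Dirichlet(27, 14, 20, 21).
For a Dirichlet(a₁,…,a_K) with all aᵢ > 1, the mode has j-th component (aⱼ − 1)/(Σaᵢ − K).
Here Σaᵢ = 82 and K = 4, so p_A = (27 − 1)/(82 − 4) = 26/78 ≈ 0.3333.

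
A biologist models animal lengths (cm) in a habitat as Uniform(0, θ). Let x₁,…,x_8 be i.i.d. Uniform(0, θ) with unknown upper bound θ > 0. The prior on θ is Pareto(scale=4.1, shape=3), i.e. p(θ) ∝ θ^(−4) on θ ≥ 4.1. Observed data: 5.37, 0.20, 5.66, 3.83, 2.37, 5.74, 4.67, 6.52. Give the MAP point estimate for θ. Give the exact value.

θ̂_MAP = 6.52

The Uniform(0, θ) likelihood is θ^(−n) for θ ≥ max(xᵢ), zero otherwise. Here max(xᵢ) = 6.52.
Posterior ∝ θ^(−4) · θ^(−8) = θ^(−12) on θ ≥ max(4.1, 6.52) = 6.52.
This density is strictly decreasing in θ, so the posterior mode lies at the lower boundary of the support.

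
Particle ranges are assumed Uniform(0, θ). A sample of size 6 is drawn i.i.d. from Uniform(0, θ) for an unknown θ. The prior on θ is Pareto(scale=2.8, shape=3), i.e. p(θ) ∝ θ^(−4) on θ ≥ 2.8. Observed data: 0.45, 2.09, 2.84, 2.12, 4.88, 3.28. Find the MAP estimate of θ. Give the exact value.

θ̂_MAP = 4.88

The Uniform(0, θ) likelihood is θ^(−n) for θ ≥ max(xᵢ), zero otherwise. Here max(xᵢ) = 4.88.
Posterior ∝ θ^(−4) · θ^(−6) = θ^(−10) on θ ≥ max(2.8, 4.88) = 4.88.
This density is strictly decreasing in θ, so the posterior mode lies at the lower boundary of the support.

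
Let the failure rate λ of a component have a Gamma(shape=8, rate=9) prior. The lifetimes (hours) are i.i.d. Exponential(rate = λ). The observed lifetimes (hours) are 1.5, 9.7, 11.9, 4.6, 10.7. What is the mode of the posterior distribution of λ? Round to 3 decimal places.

λ̂_MAP = 0.253

The Exponential(rate=λ) likelihood is ∝ λ^n e^(−λΣtᵢ). Here n = 5 and Σtᵢ = 1.5 + 9.7 + 11.9 + 4.6 + 10.7 = 38.4.
Posterior ∝ λ^7e^(−9λ) · λ^5e^(−38.4λ) = λ^12e^(−47.4λ), i.e. Gamma(13, 47.4).
Mode = (a−1)/b = 12/47.4 ≈ 0.253.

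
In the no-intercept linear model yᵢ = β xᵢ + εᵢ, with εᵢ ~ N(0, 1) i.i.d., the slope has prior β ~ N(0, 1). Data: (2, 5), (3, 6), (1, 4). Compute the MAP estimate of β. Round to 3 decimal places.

β̂_MAP = 2.133

log p(β | y) = −Σ(yᵢ − βxᵢ)²/(2·1) − β²/(2·1) + const.
Setting the derivative to zero: Σxᵢ(yᵢ − βxᵢ)/1 − β/1 = 0, so β = Σxᵢyᵢ / (Σxᵢ² + σ²/τ²).
Σxᵢyᵢ = 2·5 + 3·6 + 1·4 = 32; Σxᵢ² = 14; σ²/τ² = 1.
β̂_MAP = 32 / (14 + 1) = 32/15 ≈ 2.133.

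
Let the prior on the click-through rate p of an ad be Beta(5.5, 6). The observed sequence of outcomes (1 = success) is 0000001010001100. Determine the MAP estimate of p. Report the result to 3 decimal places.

Prior: Beta(5.5, 6).
Data: 4 successes in 16 trials (from the sequence). The binomial likelihood contributes p^4(1−p)^12, so the posterior is Beta(5.5+4, 6+12) = Beta(9.5, 18).
For Beta(a, b) with a, b > 1 the mode is (a−1)/(a+b−2) = 8.5/25.5 ≈ 0.333.

p̂_MAP = 0.333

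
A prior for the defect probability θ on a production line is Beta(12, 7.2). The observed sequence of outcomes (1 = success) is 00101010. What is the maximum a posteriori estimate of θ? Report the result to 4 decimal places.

Prior: Beta(12, 7.2).
Data: 3 successes in 8 trials (from the sequence). The binomial likelihood contributes θ^3(1−θ)^5, so the posterior is Beta(12+3, 7.2+5) = Beta(15, 12.2).
For Beta(a, b) with a, b > 1 the mode is (a−1)/(a+b−2) = 14/25.2 ≈ 0.5556.

θ̂_MAP = 0.5556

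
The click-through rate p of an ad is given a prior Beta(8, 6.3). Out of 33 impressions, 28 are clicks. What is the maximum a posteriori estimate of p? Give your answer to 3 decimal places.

Prior: Beta(8, 6.3).
Data: 28 successes in 33 trials. The binomial likelihood contributes p^28(1−p)^5, so the posterior is Beta(8+28, 6.3+5) = Beta(36, 11.3).
For Beta(a, b) with a, b > 1 the mode is (a−1)/(a+b−2) = 35/45.3 ≈ 0.773.

p̂_MAP = 0.773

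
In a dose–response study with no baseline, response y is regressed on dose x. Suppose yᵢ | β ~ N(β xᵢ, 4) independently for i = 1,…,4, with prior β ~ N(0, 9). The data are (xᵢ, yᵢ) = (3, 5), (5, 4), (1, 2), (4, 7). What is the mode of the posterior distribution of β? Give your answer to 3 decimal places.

β̂_MAP = 1.263

log p(β | y) = −Σ(yᵢ − βxᵢ)²/(2·4) − β²/(2·9) + const.
Setting the derivative to zero: Σxᵢ(yᵢ − βxᵢ)/4 − β/9 = 0, so β = Σxᵢyᵢ / (Σxᵢ² + σ²/τ²).
Σxᵢyᵢ = 3·5 + 5·4 + 1·2 + 4·7 = 65; Σxᵢ² = 51; σ²/τ² = 4/9.
β̂_MAP = 65 / (51 + 4/9) = 65/(463/9) = 585/463 ≈ 1.263.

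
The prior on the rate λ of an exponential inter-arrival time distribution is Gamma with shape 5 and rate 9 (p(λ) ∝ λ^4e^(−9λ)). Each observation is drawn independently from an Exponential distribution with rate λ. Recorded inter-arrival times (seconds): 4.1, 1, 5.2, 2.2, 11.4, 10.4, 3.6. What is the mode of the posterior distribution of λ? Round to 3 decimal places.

λ̂_MAP = 0.235

The Exponential(rate=λ) likelihood is ∝ λ^n e^(−λΣtᵢ). Here n = 7 and Σtᵢ = 4.1 + 1 + 5.2 + 2.2 + 11.4 + 10.4 + 3.6 = 37.9.
Posterior ∝ λ^4e^(−9λ) · λ^7e^(−37.9λ) = λ^11e^(−46.9λ), i.e. Gamma(12, 46.9).
Mode = (a−1)/b = 11/46.9 ≈ 0.235.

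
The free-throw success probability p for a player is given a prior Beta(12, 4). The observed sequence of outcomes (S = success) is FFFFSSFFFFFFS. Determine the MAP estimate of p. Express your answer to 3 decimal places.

Prior: Beta(12, 4).
Data: 3 successes in 13 trials (from the sequence). The binomial likelihood contributes p^3(1−p)^10, so the posterior is Beta(12+3, 4+10) = Beta(15, 14).
For Beta(a, b) with a, b > 1 the mode is (a−1)/(a+b−2) = 14/27 ≈ 0.519.

p̂_MAP = 0.519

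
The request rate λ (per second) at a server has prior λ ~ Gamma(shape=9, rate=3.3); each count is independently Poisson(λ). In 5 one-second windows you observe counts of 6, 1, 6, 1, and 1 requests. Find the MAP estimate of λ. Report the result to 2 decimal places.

λ̂_MAP = 2.77

Σxᵢ = 6+1+6+1+1 = 15, with n = 5.
Posterior ∝ λ^8e^(−3.3λ) · λ^15e^(−5λ) = λ^23e^(−8.3λ), i.e. Gamma(shape=24, rate=8.3).
The mode of a Gamma(a, b) with a ≥ 1 (shape–rate) is (a−1)/b = 23/8.3 ≈ 2.77.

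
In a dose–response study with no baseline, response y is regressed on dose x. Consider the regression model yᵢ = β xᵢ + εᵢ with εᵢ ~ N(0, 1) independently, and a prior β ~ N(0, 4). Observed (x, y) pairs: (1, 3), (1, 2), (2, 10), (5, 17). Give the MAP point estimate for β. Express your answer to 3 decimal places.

log p(β | y) = −Σ(yᵢ − βxᵢ)²/(2·1) − β²/(2·4) + const.
Setting the derivative to zero: Σxᵢ(yᵢ − βxᵢ)/1 − β/4 = 0, so β = Σxᵢyᵢ / (Σxᵢ² + σ²/τ²).
Σxᵢyᵢ = 1·3 + 1·2 + 2·10 + 5·17 = 110; Σxᵢ² = 31; σ²/τ² = 0.25.
β̂_MAP = 110 / (31 + 0.25) = 110/31.25 ≈ 3.520.

β̂_MAP = 3.520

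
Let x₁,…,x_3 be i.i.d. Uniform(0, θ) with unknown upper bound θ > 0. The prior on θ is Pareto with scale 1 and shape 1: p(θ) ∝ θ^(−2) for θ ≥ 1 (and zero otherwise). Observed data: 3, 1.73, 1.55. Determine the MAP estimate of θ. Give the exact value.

θ̂_MAP = 3

The Uniform(0, θ) likelihood is θ^(−n) for θ ≥ max(xᵢ), zero otherwise. Here max(xᵢ) = 3.
Posterior ∝ θ^(−2) · θ^(−3) = θ^(−5) on θ ≥ max(1, 3) = 3.
This density is strictly decreasing in θ, so the posterior mode lies at the lower boundary of the support.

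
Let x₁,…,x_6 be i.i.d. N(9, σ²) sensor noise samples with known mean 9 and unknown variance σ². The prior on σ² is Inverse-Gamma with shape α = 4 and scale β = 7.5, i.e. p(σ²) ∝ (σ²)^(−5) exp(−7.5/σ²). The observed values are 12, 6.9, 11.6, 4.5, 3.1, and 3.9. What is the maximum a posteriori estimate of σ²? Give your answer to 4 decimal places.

Sum of squared deviations about the known mean: SS = (12−9)² + (6.9−9)² + (11.6−9)² + (4.5−9)² + (3.1−9)² + (3.9−9)² = 101.24.
The Normal likelihood contributes (σ²)^(−n/2) exp(−SS/(2σ²)), so the posterior is Inverse-Gamma(α + n/2, β + SS/2) = Inverse-Gamma(7, 58.12).
The mode of Inverse-Gamma(a, b) is b/(a+1) = 58.12/8 ≈ 7.2650.

σ̂²_MAP = 7.2650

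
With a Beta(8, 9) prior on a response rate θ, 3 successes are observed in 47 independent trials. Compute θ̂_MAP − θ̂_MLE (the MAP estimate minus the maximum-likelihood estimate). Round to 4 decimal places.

Posterior is Beta(11, 53); MAP = (11−1)/(64−2) = 10/62 ≈ 0.16129.
MLE ignores the prior: θ̂_MLE = k/n = 3/47 ≈ 0.06383.
Difference = 10/62 − 3/47 = 142/1457 ≈ 0.0975.

MAP − MLE = 0.0975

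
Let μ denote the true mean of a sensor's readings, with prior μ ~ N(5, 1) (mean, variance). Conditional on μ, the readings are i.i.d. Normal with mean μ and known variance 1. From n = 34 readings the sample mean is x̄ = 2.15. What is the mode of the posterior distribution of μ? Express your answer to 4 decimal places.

n = 34, x̄ = 2.15.
For a Normal prior and Normal likelihood with known variance, the posterior is Normal; its mode equals its mean, the precision-weighted average.
Prior precision 1/σ₀² = 1/1 = 1; data precision n/σ² = 34/1 = 34.
μ̂ = (1·5 + 34·2.15) / (1 + 34) = 78.1/35 = 781/350 ≈ 2.2314.

μ̂_MAP = 2.2314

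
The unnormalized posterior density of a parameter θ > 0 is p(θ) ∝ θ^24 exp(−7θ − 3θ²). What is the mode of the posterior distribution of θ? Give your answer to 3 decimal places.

θ̂_MAP = 1.500

ℓ'(θ) = 24/θ − 7 − 6θ. Setting this to zero and multiplying by θ: 6θ² + 7θ − 24 = 0.
θ = (−7 + √(7² + 4·6·24)) / (2·6) = (−7 + √625) / 12 = (−7 + 25)/12 = 3/2.
ℓ''(θ) = −24/θ² − 6 < 0, confirming a maximum.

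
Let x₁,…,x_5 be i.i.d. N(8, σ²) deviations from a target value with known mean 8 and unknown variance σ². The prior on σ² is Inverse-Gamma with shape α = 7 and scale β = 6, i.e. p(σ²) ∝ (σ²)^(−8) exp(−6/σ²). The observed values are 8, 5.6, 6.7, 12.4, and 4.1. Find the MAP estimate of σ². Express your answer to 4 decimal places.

σ̂²_MAP = 2.5724

Sum of squared deviations about the known mean: SS = (8−8)² + (5.6−8)² + (6.7−8)² + (12.4−8)² + (4.1−8)² = 42.02.
The Normal likelihood contributes (σ²)^(−n/2) exp(−SS/(2σ²)), so the posterior is Inverse-Gamma(α + n/2, β + SS/2) = Inverse-Gamma(9.5, 27.01).
The mode of Inverse-Gamma(a, b) is b/(a+1) = 27.01/10.5 ≈ 2.5724.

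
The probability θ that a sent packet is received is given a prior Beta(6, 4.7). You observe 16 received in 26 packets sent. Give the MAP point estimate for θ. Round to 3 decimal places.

Prior: Beta(6, 4.7).
Data: 16 successes in 26 trials. The binomial likelihood contributes θ^16(1−θ)^10, so the posterior is Beta(6+16, 4.7+10) = Beta(22, 14.7).
For Beta(a, b) with a, b > 1 the mode is (a−1)/(a+b−2) = 21/34.7 ≈ 0.605.

θ̂_MAP = 0.605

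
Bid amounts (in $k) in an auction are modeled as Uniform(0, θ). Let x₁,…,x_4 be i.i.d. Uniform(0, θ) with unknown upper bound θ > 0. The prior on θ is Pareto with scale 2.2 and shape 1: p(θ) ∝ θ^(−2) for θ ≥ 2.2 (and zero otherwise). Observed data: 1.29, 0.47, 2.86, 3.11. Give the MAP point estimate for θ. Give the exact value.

θ̂_MAP = 3.11

The Uniform(0, θ) likelihood is θ^(−n) for θ ≥ max(xᵢ), zero otherwise. Here max(xᵢ) = 3.11.
Posterior ∝ θ^(−2) · θ^(−4) = θ^(−6) on θ ≥ max(2.2, 3.11) = 3.11.
This density is strictly decreasing in θ, so the posterior mode lies at the lower boundary of the support.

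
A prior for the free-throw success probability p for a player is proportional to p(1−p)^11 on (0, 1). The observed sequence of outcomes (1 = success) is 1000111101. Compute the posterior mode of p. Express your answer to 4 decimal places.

p̂_MAP = 0.3182

The prior density ∝ p(1−p)^11 is the kernel of Beta(2, 12).
Data: 6 successes in 10 trials (from the sequence). The binomial likelihood contributes p^6(1−p)^4, so the posterior is Beta(2+6, 12+4) = Beta(8, 16).
For Beta(a, b) with a, b > 1 the mode is (a−1)/(a+b−2) = 7/22 ≈ 0.3182.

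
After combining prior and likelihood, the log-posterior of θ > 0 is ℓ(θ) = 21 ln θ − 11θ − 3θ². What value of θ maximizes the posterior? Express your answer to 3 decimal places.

ℓ'(θ) = 21/θ − 11 − 6θ. Setting this to zero and multiplying by θ: 6θ² + 11θ − 21 = 0.
θ = (−11 + √(11² + 4·6·21)) / (2·6) = (−11 + √625) / 12 = (−11 + 25)/12 = 7/6.
ℓ''(θ) = −21/θ² − 6 < 0, confirming a maximum.

θ̂_MAP = 1.167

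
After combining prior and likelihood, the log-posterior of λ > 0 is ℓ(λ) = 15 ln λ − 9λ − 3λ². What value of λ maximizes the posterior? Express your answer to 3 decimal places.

λ̂_MAP = 1.000

ℓ'(λ) = 15/λ − 9 − 6λ. Setting this to zero and multiplying by λ: 6λ² + 9λ − 15 = 0.
λ = (−9 + √(9² + 4·6·15)) / (2·6) = (−9 + √441) / 12 = (−9 + 21)/12 = 1.
ℓ''(λ) = −15/λ² − 6 < 0, confirming a maximum.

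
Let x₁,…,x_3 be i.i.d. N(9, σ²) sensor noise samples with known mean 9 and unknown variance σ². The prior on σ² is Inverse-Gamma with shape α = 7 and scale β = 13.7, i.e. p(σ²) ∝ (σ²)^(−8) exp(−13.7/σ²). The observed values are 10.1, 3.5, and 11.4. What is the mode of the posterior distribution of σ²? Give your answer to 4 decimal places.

σ̂²_MAP = 3.4011

Sum of squared deviations about the known mean: SS = (10.1−9)² + (3.5−9)² + (11.4−9)² = 37.22.
The Normal likelihood contributes (σ²)^(−n/2) exp(−SS/(2σ²)), so the posterior is Inverse-Gamma(α + n/2, β + SS/2) = Inverse-Gamma(8.5, 32.31).
The mode of Inverse-Gamma(a, b) is b/(a+1) = 32.31/9.5 ≈ 3.4011.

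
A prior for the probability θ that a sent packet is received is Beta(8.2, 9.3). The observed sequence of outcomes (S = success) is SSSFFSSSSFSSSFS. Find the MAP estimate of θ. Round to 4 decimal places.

Prior: Beta(8.2, 9.3).
Data: 11 successes in 15 trials (from the sequence). The binomial likelihood contributes θ^11(1−θ)^4, so the posterior is Beta(8.2+11, 9.3+4) = Beta(19.2, 13.3).
For Beta(a, b) with a, b > 1 the mode is (a−1)/(a+b−2) = 18.2/30.5 ≈ 0.5967.

θ̂_MAP = 0.5967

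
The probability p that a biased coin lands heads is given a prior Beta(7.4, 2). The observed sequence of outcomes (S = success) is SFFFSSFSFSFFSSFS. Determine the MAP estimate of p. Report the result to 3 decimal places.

p̂_MAP = 0.615

Prior: Beta(7.4, 2).
Data: 8 successes in 16 trials (from the sequence). The binomial likelihood contributes p^8(1−p)^8, so the posterior is Beta(7.4+8, 2+8) = Beta(15.4, 10).
For Beta(a, b) with a, b > 1 the mode is (a−1)/(a+b−2) = 14.4/23.4 ≈ 0.615.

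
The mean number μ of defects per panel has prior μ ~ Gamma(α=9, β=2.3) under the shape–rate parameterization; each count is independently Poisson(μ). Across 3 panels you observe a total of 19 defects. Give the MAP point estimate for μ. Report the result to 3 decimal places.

Σxᵢ = 19, n = 3.
Posterior ∝ μ^8e^(−2.3μ) · μ^19e^(−3μ) = μ^27e^(−5.3μ), i.e. Gamma(shape=28, rate=5.3).
The mode of a Gamma(a, b) with a ≥ 1 (shape–rate) is (a−1)/b = 27/5.3 ≈ 5.094.

μ̂_MAP = 5.094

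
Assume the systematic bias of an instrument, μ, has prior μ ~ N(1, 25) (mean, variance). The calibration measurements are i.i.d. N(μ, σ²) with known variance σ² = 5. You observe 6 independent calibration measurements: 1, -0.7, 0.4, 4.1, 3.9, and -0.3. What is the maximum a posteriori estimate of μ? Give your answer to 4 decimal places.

n = 6; x̄ = (1 + (-0.7) + 0.4 + 4.1 + 3.9 + (-0.3))/6 = 8.4/6 = 1.4.
For a Normal prior and Normal likelihood with known variance, the posterior is Normal; its mode equals its mean, the precision-weighted average.
Prior precision 1/σ₀² = 1/25 = 0.04; data precision n/σ² = 6/5 = 1.2.
μ̂ = (0.04·1 + 1.2·1.4) / (0.04 + 1.2) = 1.72/1.24 = 43/31 ≈ 1.3871.

μ̂_MAP = 1.3871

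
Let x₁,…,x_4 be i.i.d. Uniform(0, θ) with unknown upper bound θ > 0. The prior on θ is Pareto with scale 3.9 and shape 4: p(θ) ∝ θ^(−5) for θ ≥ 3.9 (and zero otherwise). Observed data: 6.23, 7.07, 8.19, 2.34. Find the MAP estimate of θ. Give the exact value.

The Uniform(0, θ) likelihood is θ^(−n) for θ ≥ max(xᵢ), zero otherwise. Here max(xᵢ) = 8.19.
Posterior ∝ θ^(−5) · θ^(−4) = θ^(−9) on θ ≥ max(3.9, 8.19) = 8.19.
This density is strictly decreasing in θ, so the posterior mode lies at the lower boundary of the support.

θ̂_MAP = 8.19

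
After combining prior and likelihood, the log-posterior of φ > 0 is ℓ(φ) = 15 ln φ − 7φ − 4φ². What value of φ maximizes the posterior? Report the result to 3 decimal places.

φ̂_MAP = 1.000

ℓ'(φ) = 15/φ − 7 − 8φ. Setting this to zero and multiplying by φ: 8φ² + 7φ − 15 = 0.
φ = (−7 + √(7² + 4·8·15)) / (2·8) = (−7 + √529) / 16 = (−7 + 23)/16 = 1.
ℓ''(φ) = −15/φ² − 8 < 0, confirming a maximum.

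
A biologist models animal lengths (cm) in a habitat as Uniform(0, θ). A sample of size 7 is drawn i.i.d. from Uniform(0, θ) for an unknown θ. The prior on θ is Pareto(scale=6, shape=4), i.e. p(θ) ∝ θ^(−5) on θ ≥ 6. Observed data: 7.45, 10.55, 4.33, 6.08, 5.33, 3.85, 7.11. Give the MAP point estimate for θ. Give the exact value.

The Uniform(0, θ) likelihood is θ^(−n) for θ ≥ max(xᵢ), zero otherwise. Here max(xᵢ) = 10.55.
Posterior ∝ θ^(−5) · θ^(−7) = θ^(−12) on θ ≥ max(6, 10.55) = 10.55.
This density is strictly decreasing in θ, so the posterior mode lies at the lower boundary of the support.

θ̂_MAP = 10.55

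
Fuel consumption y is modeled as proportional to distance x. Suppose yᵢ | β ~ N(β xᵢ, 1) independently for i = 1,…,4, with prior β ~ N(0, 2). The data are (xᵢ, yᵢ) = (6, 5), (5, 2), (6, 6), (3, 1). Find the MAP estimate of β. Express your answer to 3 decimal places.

log p(β | y) = −Σ(yᵢ − βxᵢ)²/(2·1) − β²/(2·2) + const.
Setting the derivative to zero: Σxᵢ(yᵢ − βxᵢ)/1 − β/2 = 0, so β = Σxᵢyᵢ / (Σxᵢ² + σ²/τ²).
Σxᵢyᵢ = 6·5 + 5·2 + 6·6 + 3·1 = 79; Σxᵢ² = 106; σ²/τ² = 0.5.
β̂_MAP = 79 / (106 + 0.5) = 79/106.5 ≈ 0.742.

β̂_MAP = 0.742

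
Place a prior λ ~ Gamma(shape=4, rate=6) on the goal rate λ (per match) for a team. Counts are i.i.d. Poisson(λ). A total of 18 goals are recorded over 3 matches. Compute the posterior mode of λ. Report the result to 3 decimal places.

Σxᵢ = 18, n = 3.
Posterior ∝ λ^3e^(−6λ) · λ^18e^(−3λ) = λ^21e^(−9λ), i.e. Gamma(shape=22, rate=9).
The mode of a Gamma(a, b) with a ≥ 1 (shape–rate) is (a−1)/b = 21/9 ≈ 2.333.

λ̂_MAP = 2.333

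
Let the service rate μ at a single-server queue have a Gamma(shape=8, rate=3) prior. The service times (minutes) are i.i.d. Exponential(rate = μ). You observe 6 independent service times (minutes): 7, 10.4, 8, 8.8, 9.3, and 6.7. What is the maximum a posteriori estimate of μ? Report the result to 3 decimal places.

μ̂_MAP = 0.244

The Exponential(rate=μ) likelihood is ∝ μ^n e^(−μΣtᵢ). Here n = 6 and Σtᵢ = 7 + 10.4 + 8 + 8.8 + 9.3 + 6.7 = 50.2.
Posterior ∝ μ^7e^(−3μ) · μ^6e^(−50.2μ) = μ^13e^(−53.2μ), i.e. Gamma(14, 53.2).
Mode = (a−1)/b = 13/53.2 ≈ 0.244.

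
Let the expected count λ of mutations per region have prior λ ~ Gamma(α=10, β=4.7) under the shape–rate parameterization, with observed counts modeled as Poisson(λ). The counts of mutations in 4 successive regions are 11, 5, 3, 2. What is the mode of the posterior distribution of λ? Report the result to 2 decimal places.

Σxᵢ = 11+5+3+2 = 21, with n = 4.
Posterior ∝ λ^9e^(−4.7λ) · λ^21e^(−4λ) = λ^30e^(−8.7λ), i.e. Gamma(shape=31, rate=8.7).
The mode of a Gamma(a, b) with a ≥ 1 (shape–rate) is (a−1)/b = 30/8.7 ≈ 3.45.

λ̂_MAP = 3.45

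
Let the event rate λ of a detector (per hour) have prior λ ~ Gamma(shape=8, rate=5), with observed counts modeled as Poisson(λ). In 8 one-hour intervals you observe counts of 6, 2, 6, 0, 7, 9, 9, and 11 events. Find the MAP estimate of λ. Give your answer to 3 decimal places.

λ̂_MAP = 4.385

Σxᵢ = 6+2+6+0+7+9+9+11 = 50, with n = 8.
Posterior ∝ λ^7e^(−5λ) · λ^50e^(−8λ) = λ^57e^(−13λ), i.e. Gamma(shape=58, rate=13).
The mode of a Gamma(a, b) with a ≥ 1 (shape–rate) is (a−1)/b = 57/13 ≈ 4.385.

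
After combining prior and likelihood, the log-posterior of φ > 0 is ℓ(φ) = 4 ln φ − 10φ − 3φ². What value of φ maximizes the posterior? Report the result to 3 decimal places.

φ̂_MAP = 0.333

ℓ'(φ) = 4/φ − 10 − 6φ. Setting this to zero and multiplying by φ: 6φ² + 10φ − 4 = 0.
φ = (−10 + √(10² + 4·6·4)) / (2·6) = (−10 + √196) / 12 = (−10 + 14)/12 = 1/3.
ℓ''(φ) = −4/φ² − 6 < 0, confirming a maximum.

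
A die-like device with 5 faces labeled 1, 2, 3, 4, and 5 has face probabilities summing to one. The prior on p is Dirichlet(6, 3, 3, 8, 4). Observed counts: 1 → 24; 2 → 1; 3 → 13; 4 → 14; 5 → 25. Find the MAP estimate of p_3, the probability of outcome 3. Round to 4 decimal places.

MAP estimate: 0.1563

The posterior is Dirichlet(αᵢ + nᵢ) = Dirichlet(30, 4, 16, 22, 29).
For a Dirichlet(a₁,…,a_K) with all aᵢ > 1, the mode has j-th component (aⱼ − 1)/(Σaᵢ − K).
Here Σaᵢ = 101 and K = 5, so p_3 = (16 − 1)/(101 − 5) = 15/96 ≈ 0.1563.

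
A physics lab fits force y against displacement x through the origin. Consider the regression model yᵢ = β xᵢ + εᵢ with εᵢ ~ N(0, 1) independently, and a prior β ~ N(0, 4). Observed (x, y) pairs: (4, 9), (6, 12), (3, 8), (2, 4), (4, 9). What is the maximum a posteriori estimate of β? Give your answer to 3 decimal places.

β̂_MAP = 2.166

log p(β | y) = −Σ(yᵢ − βxᵢ)²/(2·1) − β²/(2·4) + const.
Setting the derivative to zero: Σxᵢ(yᵢ − βxᵢ)/1 − β/4 = 0, so β = Σxᵢyᵢ / (Σxᵢ² + σ²/τ²).
Σxᵢyᵢ = 4·9 + 6·12 + 3·8 + 2·4 + 4·9 = 176; Σxᵢ² = 81; σ²/τ² = 0.25.
β̂_MAP = 176 / (81 + 0.25) = 176/81.25 ≈ 2.166.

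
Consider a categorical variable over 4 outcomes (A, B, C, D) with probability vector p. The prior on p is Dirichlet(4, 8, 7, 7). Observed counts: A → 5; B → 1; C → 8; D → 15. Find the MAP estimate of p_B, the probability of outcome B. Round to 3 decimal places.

MAP estimate of p_B = 0.157

The posterior is Dirichlet(αᵢ + nᵢ) = Dirichlet(9, 9, 15, 22).
For a Dirichlet(a₁,…,a_K) with all aᵢ > 1, the mode has j-th component (aⱼ − 1)/(Σaᵢ − K).
Here Σaᵢ = 55 and K = 4, so p_B = (9 − 1)/(55 − 4) = 8/51 ≈ 0.157.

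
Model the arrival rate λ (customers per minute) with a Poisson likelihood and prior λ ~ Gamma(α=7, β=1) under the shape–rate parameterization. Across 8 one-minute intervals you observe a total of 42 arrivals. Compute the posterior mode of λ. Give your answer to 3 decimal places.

Σxᵢ = 42, n = 8.
Posterior ∝ λ^6e^(−1λ) · λ^42e^(−8λ) = λ^48e^(−9λ), i.e. Gamma(shape=49, rate=9).
The mode of a Gamma(a, b) with a ≥ 1 (shape–rate) is (a−1)/b = 48/9 ≈ 5.333.

λ̂_MAP = 5.333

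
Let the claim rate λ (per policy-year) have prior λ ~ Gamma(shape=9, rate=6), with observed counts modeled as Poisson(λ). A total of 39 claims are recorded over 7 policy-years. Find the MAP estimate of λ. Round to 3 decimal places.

λ̂_MAP = 3.615

Σxᵢ = 39, n = 7.
Posterior ∝ λ^8e^(−6λ) · λ^39e^(−7λ) = λ^47e^(−13λ), i.e. Gamma(shape=48, rate=13).
The mode of a Gamma(a, b) with a ≥ 1 (shape–rate) is (a−1)/b = 47/13 ≈ 3.615.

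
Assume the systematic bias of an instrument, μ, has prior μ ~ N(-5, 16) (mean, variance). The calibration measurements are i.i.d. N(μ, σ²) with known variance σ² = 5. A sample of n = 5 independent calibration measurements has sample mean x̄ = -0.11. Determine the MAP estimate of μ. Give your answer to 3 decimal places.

μ̂_MAP = -0.398

n = 5, x̄ = -0.11.
For a Normal prior and Normal likelihood with known variance, the posterior is Normal; its mode equals its mean, the precision-weighted average.
Prior precision 1/σ₀² = 1/16 = 0.0625; data precision n/σ² = 5/5 = 1.
μ̂ = (0.0625·(-5) + 1·(-0.11)) / (0.0625 + 1) = (-0.4225)/1.0625 = -169/425 ≈ -0.398.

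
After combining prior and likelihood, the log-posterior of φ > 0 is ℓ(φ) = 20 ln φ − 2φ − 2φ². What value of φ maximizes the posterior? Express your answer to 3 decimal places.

φ̂_MAP = 2.000

ℓ'(φ) = 20/φ − 2 − 4φ. Setting this to zero and multiplying by φ: 4φ² + 2φ − 20 = 0.
φ = (−2 + √(2² + 4·4·20)) / (2·4) = (−2 + √324) / 8 = (−2 + 18)/8 = 2.
ℓ''(φ) = −20/φ² − 4 < 0, confirming a maximum.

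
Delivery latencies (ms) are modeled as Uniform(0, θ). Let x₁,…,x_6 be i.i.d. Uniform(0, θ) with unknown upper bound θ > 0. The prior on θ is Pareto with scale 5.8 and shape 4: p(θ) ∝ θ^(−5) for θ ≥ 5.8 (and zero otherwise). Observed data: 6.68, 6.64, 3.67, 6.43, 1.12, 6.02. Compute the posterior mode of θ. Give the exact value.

θ̂_MAP = 6.68

The Uniform(0, θ) likelihood is θ^(−n) for θ ≥ max(xᵢ), zero otherwise. Here max(xᵢ) = 6.68.
Posterior ∝ θ^(−5) · θ^(−6) = θ^(−11) on θ ≥ max(5.8, 6.68) = 6.68.
This density is strictly decreasing in θ, so the posterior mode lies at the lower boundary of the support.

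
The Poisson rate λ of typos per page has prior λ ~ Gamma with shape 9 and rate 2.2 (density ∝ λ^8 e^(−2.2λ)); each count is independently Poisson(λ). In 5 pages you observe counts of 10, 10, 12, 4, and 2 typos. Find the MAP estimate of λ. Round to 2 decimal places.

λ̂_MAP = 6.39

Σxᵢ = 10+10+12+4+2 = 38, with n = 5.
Posterior ∝ λ^8e^(−2.2λ) · λ^38e^(−5λ) = λ^46e^(−7.2λ), i.e. Gamma(shape=47, rate=7.2).
The mode of a Gamma(a, b) with a ≥ 1 (shape–rate) is (a−1)/b = 46/7.2 ≈ 6.39.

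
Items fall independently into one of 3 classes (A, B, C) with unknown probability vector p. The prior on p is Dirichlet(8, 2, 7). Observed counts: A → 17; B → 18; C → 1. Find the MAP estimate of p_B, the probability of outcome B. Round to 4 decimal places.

MAP estimate of p_B = 0.3800

The posterior is Dirichlet(αᵢ + nᵢ) = Dirichlet(25, 20, 8).
For a Dirichlet(a₁,…,a_K) with all aᵢ > 1, the mode has j-th component (aⱼ − 1)/(Σaᵢ − K).
Here Σaᵢ = 53 and K = 3, so p_B = (20 − 1)/(53 − 3) = 19/50 ≈ 0.3800.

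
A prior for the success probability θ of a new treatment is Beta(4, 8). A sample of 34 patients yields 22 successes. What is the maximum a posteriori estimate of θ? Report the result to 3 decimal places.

θ̂_MAP = 0.568

Prior: Beta(4, 8).
Data: 22 successes in 34 trials. The binomial likelihood contributes θ^22(1−θ)^12, so the posterior is Beta(4+22, 8+12) = Beta(26, 20).
For Beta(a, b) with a, b > 1 the mode is (a−1)/(a+b−2) = 25/44 ≈ 0.568.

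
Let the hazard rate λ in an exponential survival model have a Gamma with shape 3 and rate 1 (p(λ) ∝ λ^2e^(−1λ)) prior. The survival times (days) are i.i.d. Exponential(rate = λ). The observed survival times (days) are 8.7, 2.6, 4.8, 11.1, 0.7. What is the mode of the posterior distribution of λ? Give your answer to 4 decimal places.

λ̂_MAP = 0.2422

The Exponential(rate=λ) likelihood is ∝ λ^n e^(−λΣtᵢ). Here n = 5 and Σtᵢ = 8.7 + 2.6 + 4.8 + 11.1 + 0.7 = 27.9.
Posterior ∝ λ^2e^(−1λ) · λ^5e^(−27.9λ) = λ^7e^(−28.9λ), i.e. Gamma(8, 28.9).
Mode = (a−1)/b = 7/28.9 ≈ 0.2422.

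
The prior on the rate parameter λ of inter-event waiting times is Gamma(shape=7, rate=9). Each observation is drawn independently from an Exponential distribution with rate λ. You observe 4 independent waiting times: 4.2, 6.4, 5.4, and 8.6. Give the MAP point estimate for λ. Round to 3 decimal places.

λ̂_MAP = 0.298

The Exponential(rate=λ) likelihood is ∝ λ^n e^(−λΣtᵢ). Here n = 4 and Σtᵢ = 4.2 + 6.4 + 5.4 + 8.6 = 24.6.
Posterior ∝ λ^6e^(−9λ) · λ^4e^(−24.6λ) = λ^10e^(−33.6λ), i.e. Gamma(11, 33.6).
Mode = (a−1)/b = 10/33.6 ≈ 0.298.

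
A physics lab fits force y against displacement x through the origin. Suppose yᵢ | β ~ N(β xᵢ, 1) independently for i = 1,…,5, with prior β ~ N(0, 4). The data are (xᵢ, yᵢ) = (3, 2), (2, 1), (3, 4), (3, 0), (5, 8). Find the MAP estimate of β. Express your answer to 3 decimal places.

β̂_MAP = 1.067

log p(β | y) = −Σ(yᵢ − βxᵢ)²/(2·1) − β²/(2·4) + const.
Setting the derivative to zero: Σxᵢ(yᵢ − βxᵢ)/1 − β/4 = 0, so β = Σxᵢyᵢ / (Σxᵢ² + σ²/τ²).
Σxᵢyᵢ = 3·2 + 2·1 + 3·4 + 3·0 + 5·8 = 60; Σxᵢ² = 56; σ²/τ² = 0.25.
β̂_MAP = 60 / (56 + 0.25) = 60/56.25 ≈ 1.067.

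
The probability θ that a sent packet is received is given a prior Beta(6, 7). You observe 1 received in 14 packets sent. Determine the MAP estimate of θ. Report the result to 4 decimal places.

θ̂_MAP = 0.2400

Prior: Beta(6, 7).
Data: 1 success in 14 trials. The binomial likelihood contributes θ(1−θ)^13, so the posterior is Beta(6+1, 7+13) = Beta(7, 20).
For Beta(a, b) with a, b > 1 the mode is (a−1)/(a+b−2) = 6/25 ≈ 0.2400.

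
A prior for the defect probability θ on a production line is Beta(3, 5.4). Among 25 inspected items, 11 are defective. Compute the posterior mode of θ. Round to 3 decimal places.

θ̂_MAP = 0.414

Prior: Beta(3, 5.4).
Data: 11 successes in 25 trials. The binomial likelihood contributes θ^11(1−θ)^14, so the posterior is Beta(3+11, 5.4+14) = Beta(14, 19.4).
For Beta(a, b) with a, b > 1 the mode is (a−1)/(a+b−2) = 13/31.4 ≈ 0.414.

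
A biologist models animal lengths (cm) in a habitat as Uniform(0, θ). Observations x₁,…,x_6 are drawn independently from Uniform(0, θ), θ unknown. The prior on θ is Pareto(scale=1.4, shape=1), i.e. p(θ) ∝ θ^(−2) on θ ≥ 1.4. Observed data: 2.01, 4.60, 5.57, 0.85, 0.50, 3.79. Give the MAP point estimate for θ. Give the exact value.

θ̂_MAP = 5.57

The Uniform(0, θ) likelihood is θ^(−n) for θ ≥ max(xᵢ), zero otherwise. Here max(xᵢ) = 5.57.
Posterior ∝ θ^(−2) · θ^(−6) = θ^(−8) on θ ≥ max(1.4, 5.57) = 5.57.
This density is strictly decreasing in θ, so the posterior mode lies at the lower boundary of the support.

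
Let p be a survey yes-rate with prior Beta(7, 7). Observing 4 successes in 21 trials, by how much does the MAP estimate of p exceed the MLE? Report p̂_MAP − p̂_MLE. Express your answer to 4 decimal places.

Posterior is Beta(11, 24); MAP = (11−1)/(35−2) = 10/33 ≈ 0.30303.
MLE ignores the prior: p̂_MLE = k/n = 4/21 ≈ 0.19048.
Difference = 10/33 − 4/21 = 26/231 ≈ 0.1126.

MAP − MLE = 0.1126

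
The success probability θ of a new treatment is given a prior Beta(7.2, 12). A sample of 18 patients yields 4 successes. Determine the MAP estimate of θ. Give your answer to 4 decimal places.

θ̂_MAP = 0.2898

Prior: Beta(7.2, 12).
Data: 4 successes in 18 trials. The binomial likelihood contributes θ^4(1−θ)^14, so the posterior is Beta(7.2+4, 12+14) = Beta(11.2, 26).
For Beta(a, b) with a, b > 1 the mode is (a−1)/(a+b−2) = 10.2/35.2 ≈ 0.2898.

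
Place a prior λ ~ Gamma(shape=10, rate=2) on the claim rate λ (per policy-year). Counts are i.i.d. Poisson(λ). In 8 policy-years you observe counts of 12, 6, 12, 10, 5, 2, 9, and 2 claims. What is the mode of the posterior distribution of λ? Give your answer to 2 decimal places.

Σxᵢ = 12+6+12+10+5+2+9+2 = 58, with n = 8.
Posterior ∝ λ^9e^(−2λ) · λ^58e^(−8λ) = λ^67e^(−10λ), i.e. Gamma(shape=68, rate=10).
The mode of a Gamma(a, b) with a ≥ 1 (shape–rate) is (a−1)/b = 67/10 ≈ 6.70.

λ̂_MAP = 6.70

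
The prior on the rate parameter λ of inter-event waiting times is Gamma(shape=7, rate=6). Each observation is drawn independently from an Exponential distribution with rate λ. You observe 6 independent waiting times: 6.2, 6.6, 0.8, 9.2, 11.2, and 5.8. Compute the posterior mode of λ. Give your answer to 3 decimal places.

λ̂_MAP = 0.262

The Exponential(rate=λ) likelihood is ∝ λ^n e^(−λΣtᵢ). Here n = 6 and Σtᵢ = 6.2 + 6.6 + 0.8 + 9.2 + 11.2 + 5.8 = 39.8.
Posterior ∝ λ^6e^(−6λ) · λ^6e^(−39.8λ) = λ^12e^(−45.8λ), i.e. Gamma(13, 45.8).
Mode = (a−1)/b = 12/45.8 ≈ 0.262.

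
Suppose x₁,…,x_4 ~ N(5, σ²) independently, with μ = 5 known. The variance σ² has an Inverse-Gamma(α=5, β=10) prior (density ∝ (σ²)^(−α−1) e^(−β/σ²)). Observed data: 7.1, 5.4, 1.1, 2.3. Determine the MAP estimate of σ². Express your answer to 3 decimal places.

Sum of squared deviations about the known mean: SS = (7.1−5)² + (5.4−5)² + (1.1−5)² + (2.3−5)² = 27.07.
The Normal likelihood contributes (σ²)^(−n/2) exp(−SS/(2σ²)), so the posterior is Inverse-Gamma(α + n/2, β + SS/2) = Inverse-Gamma(7, 23.535).
The mode of Inverse-Gamma(a, b) is b/(a+1) = 23.535/8 ≈ 2.942.

σ̂²_MAP = 2.942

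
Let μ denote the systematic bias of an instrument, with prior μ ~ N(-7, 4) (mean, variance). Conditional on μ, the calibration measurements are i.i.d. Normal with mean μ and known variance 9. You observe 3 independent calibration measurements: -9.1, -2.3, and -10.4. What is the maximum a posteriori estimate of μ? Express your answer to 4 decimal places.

μ̂_MAP = -7.1524

n = 3; x̄ = ((-9.1) + (-2.3) + (-10.4))/3 = -21.8/3 = -109/15 ≈ -7.2667.
For a Normal prior and Normal likelihood with known variance, the posterior is Normal; its mode equals its mean, the precision-weighted average.
Prior precision 1/σ₀² = 1/4 = 0.25; data precision n/σ² = 3/9 = 1/3.
μ̂ = (0.25·(-7) + (1/3)·(-109/15)) / (0.25 + 1/3) = (-751/180)/(7/12) = -751/105 ≈ -7.1524.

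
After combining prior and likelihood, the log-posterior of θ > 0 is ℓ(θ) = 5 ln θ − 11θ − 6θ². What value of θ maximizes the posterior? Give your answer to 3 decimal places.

θ̂_MAP = 0.333

ℓ'(θ) = 5/θ − 11 − 12θ. Setting this to zero and multiplying by θ: 12θ² + 11θ − 5 = 0.
θ = (−11 + √(11² + 4·12·5)) / (2·12) = (−11 + √361) / 24 = (−11 + 19)/24 = 1/3.
ℓ''(θ) = −5/θ² − 12 < 0, confirming a maximum.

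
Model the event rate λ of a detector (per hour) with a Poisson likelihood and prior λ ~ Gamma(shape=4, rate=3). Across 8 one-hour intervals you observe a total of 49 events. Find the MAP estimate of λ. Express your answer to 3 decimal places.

λ̂_MAP = 4.727

Σxᵢ = 49, n = 8.
Posterior ∝ λ^3e^(−3λ) · λ^49e^(−8λ) = λ^52e^(−11λ), i.e. Gamma(shape=53, rate=11).
The mode of a Gamma(a, b) with a ≥ 1 (shape–rate) is (a−1)/b = 52/11 ≈ 4.727.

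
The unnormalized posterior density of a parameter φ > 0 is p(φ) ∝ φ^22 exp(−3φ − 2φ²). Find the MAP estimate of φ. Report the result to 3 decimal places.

ℓ'(φ) = 22/φ − 3 − 4φ. Setting this to zero and multiplying by φ: 4φ² + 3φ − 22 = 0.
φ = (−3 + √(3² + 4·4·22)) / (2·4) = (−3 + √361) / 8 = (−3 + 19)/8 = 2.
ℓ''(φ) = −22/φ² − 4 < 0, confirming a maximum.

φ̂_MAP = 2.000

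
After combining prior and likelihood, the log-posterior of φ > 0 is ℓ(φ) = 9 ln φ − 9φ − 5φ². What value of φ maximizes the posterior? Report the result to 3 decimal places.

ℓ'(φ) = 9/φ − 9 − 10φ. Setting this to zero and multiplying by φ: 10φ² + 9φ − 9 = 0.
φ = (−9 + √(9² + 4·10·9)) / (2·10) = (−9 + √441) / 20 = (−9 + 21)/20 = 3/5.
ℓ''(φ) = −9/φ² − 10 < 0, confirming a maximum.

φ̂_MAP = 0.600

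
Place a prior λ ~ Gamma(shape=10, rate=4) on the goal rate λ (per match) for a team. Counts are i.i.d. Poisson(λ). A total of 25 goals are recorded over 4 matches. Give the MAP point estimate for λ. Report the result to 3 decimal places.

Σxᵢ = 25, n = 4.
Posterior ∝ λ^9e^(−4λ) · λ^25e^(−4λ) = λ^34e^(−8λ), i.e. Gamma(shape=35, rate=8).
The mode of a Gamma(a, b) with a ≥ 1 (shape–rate) is (a−1)/b = 34/8 ≈ 4.250.

λ̂_MAP = 4.250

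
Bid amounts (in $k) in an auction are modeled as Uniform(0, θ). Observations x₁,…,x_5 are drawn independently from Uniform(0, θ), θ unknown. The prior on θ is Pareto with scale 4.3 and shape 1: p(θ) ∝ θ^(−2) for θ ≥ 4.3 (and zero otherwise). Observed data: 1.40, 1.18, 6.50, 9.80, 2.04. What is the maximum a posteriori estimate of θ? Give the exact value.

θ̂_MAP = 9.80

The Uniform(0, θ) likelihood is θ^(−n) for θ ≥ max(xᵢ), zero otherwise. Here max(xᵢ) = 9.80.
Posterior ∝ θ^(−2) · θ^(−5) = θ^(−7) on θ ≥ max(4.3, 9.80) = 9.80.
This density is strictly decreasing in θ, so the posterior mode lies at the lower boundary of the support.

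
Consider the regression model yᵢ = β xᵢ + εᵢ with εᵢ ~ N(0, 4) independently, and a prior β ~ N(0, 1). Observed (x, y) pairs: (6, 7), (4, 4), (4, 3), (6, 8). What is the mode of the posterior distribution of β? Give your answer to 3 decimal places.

β̂_MAP = 1.093

log p(β | y) = −Σ(yᵢ − βxᵢ)²/(2·4) − β²/(2·1) + const.
Setting the derivative to zero: Σxᵢ(yᵢ − βxᵢ)/4 − β/1 = 0, so β = Σxᵢyᵢ / (Σxᵢ² + σ²/τ²).
Σxᵢyᵢ = 6·7 + 4·4 + 4·3 + 6·8 = 118; Σxᵢ² = 104; σ²/τ² = 4.
β̂_MAP = 118 / (104 + 4) = 118/108 ≈ 1.093.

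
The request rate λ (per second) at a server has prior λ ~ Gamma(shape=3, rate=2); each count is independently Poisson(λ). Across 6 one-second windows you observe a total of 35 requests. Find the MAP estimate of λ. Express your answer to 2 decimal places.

Σxᵢ = 35, n = 6.
Posterior ∝ λ^2e^(−2λ) · λ^35e^(−6λ) = λ^37e^(−8λ), i.e. Gamma(shape=38, rate=8).
The mode of a Gamma(a, b) with a ≥ 1 (shape–rate) is (a−1)/b = 37/8 ≈ 4.63.

λ̂_MAP = 4.63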